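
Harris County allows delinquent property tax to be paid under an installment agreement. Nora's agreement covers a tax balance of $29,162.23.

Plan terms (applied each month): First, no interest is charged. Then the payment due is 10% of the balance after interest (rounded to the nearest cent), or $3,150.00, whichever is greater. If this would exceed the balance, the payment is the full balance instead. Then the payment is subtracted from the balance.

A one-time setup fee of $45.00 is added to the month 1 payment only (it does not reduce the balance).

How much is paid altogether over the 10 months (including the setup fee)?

$29,207.23

Month 1: opening $29,162.23; payment $3,150.00 (+ $45.00 fee); balance $26,012.23
Month 2: opening $26,012.23; payment $3,150.00; balance $22,862.23
Month 3: opening $22,862.23; payment $3,150.00; balance $19,712.23
Month 4: opening $19,712.23; payment $3,150.00; balance $16,562.23
Month 5: opening $16,562.23; payment $3,150.00; balance $13,412.23
Month 6: opening $13,412.23; payment $3,150.00; balance $10,262.23
Month 7: opening $10,262.23; payment $3,150.00; balance $7,112.23
Month 8: opening $7,112.23; payment $3,150.00; balance $3,962.23
Month 9: opening $3,962.23; payment $3,150.00; balance $812.23
Month 10: opening $812.23; payment $812.23; balance $0.00
Total paid: $29,207.23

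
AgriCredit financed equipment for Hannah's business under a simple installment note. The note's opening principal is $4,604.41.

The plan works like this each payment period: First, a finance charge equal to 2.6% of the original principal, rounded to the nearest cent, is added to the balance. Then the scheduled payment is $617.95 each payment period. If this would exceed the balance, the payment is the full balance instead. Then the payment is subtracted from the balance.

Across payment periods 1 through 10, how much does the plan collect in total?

Payment period 1: opening $4,604.41; interest $119.71 → $4,724.12; payment $617.95; balance $4,106.17
Payment period 2: opening $4,106.17; interest $119.71 → $4,225.88; payment $617.95; balance $3,607.93
Payment period 3: opening $3,607.93; interest $119.71 → $3,727.64; payment $617.95; balance $3,109.69
Payment period 4: opening $3,109.69; interest $119.71 → $3,229.40; payment $617.95; balance $2,611.45
Payment period 5: opening $2,611.45; interest $119.71 → $2,731.16; payment $617.95; balance $2,113.21
Payment period 6: opening $2,113.21; interest $119.71 → $2,232.92; payment $617.95; balance $1,614.97
Payment period 7: opening $1,614.97; interest $119.71 → $1,734.68; payment $617.95; balance $1,116.73
Payment period 8: opening $1,116.73; interest $119.71 → $1,236.44; payment $617.95; balance $618.49
Payment period 9: opening $618.49; interest $119.71 → $738.20; payment $617.95; balance $120.25
Payment period 10: opening $120.25; interest $119.71 → $239.96; payment $239.96; balance $0.00
Total paid: $5,801.51

$5,801.51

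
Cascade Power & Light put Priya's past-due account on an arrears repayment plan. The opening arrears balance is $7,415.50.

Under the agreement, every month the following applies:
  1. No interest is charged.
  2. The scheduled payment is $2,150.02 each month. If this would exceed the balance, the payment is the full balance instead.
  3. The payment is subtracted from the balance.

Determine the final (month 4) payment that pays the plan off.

$965.44

Month 1: $7,415.50 − $2,150.02 → $5,265.48
Month 2: $5,265.48 − $2,150.02 → $3,115.46
Month 3: $3,115.46 − $2,150.02 → $965.44
Month 4: $965.44 − $965.44 → $0.00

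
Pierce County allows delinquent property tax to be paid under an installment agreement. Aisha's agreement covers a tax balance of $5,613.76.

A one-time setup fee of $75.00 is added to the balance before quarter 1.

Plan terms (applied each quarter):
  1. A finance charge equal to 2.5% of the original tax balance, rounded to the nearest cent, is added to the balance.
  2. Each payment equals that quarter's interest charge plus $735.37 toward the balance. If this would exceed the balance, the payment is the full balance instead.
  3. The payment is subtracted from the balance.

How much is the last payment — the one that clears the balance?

Quarter 1: opening $5,688.76; interest $140.34 → $5,829.10; payment $875.71; balance $4,953.39
Quarter 2: opening $4,953.39; interest $140.34 → $5,093.73; payment $875.71; balance $4,218.02
Quarter 3: opening $4,218.02; interest $140.34 → $4,358.36; payment $875.71; balance $3,482.65
Quarter 4: opening $3,482.65; interest $140.34 → $3,622.99; payment $875.71; balance $2,747.28
Quarter 5: opening $2,747.28; interest $140.34 → $2,887.62; payment $875.71; balance $2,011.91
Quarter 6: opening $2,011.91; interest $140.34 → $2,152.25; payment $875.71; balance $1,276.54
Quarter 7: opening $1,276.54; interest $140.34 → $1,416.88; payment $875.71; balance $541.17
Quarter 8: opening $541.17; interest $140.34 → $681.51; payment $681.51; balance $0.00

$681.51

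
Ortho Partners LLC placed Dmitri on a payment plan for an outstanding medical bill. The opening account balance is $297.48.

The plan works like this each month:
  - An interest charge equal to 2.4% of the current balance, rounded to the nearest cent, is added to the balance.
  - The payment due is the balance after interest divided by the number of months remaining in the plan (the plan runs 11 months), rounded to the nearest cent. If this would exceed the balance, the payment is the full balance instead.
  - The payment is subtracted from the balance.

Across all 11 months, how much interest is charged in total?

$46.47

Month 1: opening $297.48; interest $7.14 → $304.62; payment $27.69; balance $276.93
Month 2: opening $276.93; interest $6.65 → $283.58; payment $28.36; balance $255.22
Month 3: opening $255.22; interest $6.13 → $261.35; payment $29.04; balance $232.31
Month 4: opening $232.31; interest $5.58 → $237.89; payment $29.74; balance $208.15
Month 5: opening $208.15; interest $5.00 → $213.15; payment $30.45; balance $182.70
Month 6: opening $182.70; interest $4.38 → $187.08; payment $31.18; balance $155.90
Month 7: opening $155.90; interest $3.74 → $159.64; payment $31.93; balance $127.71
Month 8: opening $127.71; interest $3.07 → $130.78; payment $32.70; balance $98.08
Month 9: opening $98.08; interest $2.35 → $100.43; payment $33.48; balance $66.95
Month 10: opening $66.95; interest $1.61 → $68.56; payment $34.28; balance $34.28
Month 11: opening $34.28; interest $0.82 → $35.10; payment $35.10; balance $0.00
Total interest: $7.14 + $6.65 + $6.13 + $5.58 + $5.00 + $4.38 + $3.74 + $3.07 + $2.35 + $1.61 + $0.82 = $46.47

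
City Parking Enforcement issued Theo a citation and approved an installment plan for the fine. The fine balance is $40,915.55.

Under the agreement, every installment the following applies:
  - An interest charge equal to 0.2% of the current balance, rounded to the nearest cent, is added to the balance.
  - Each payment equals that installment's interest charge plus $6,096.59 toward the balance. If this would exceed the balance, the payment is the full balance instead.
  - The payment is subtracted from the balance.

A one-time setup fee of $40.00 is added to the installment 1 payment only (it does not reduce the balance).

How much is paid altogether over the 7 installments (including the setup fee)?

# | Opening | Interest | Payment | Fee | End bal
1 | $40,915.55 | $81.83 | $6,178.42 | $40.00 | $34,818.96
2 | $34,818.96 | $69.64 | $6,166.23 | — | $28,722.37
3 | $28,722.37 | $57.44 | $6,154.03 | — | $22,625.78
4 | $22,625.78 | $45.25 | $6,141.84 | — | $16,529.19
5 | $16,529.19 | $33.06 | $6,129.65 | — | $10,432.60
6 | $10,432.60 | $20.87 | $6,117.46 | — | $4,336.01
7 | $4,336.01 | $8.67 | $4,344.68 | — | $0.00
Total paid: $41,272.31

$41,272.31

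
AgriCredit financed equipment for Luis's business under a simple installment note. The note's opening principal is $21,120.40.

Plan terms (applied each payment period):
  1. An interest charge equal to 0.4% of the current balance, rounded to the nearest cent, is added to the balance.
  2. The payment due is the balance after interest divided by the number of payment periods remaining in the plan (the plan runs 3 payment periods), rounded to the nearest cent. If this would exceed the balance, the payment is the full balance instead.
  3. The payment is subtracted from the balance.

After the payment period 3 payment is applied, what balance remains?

Payment period 1: opening $21,120.40; interest $84.48 → $21,204.88; payment $7,068.29; balance $14,136.59
Payment period 2: opening $14,136.59; interest $56.55 → $14,193.14; payment $7,096.57; balance $7,096.57
Payment period 3: opening $7,096.57; interest $28.39 → $7,124.96; payment $7,124.96; balance $0.00

$0.00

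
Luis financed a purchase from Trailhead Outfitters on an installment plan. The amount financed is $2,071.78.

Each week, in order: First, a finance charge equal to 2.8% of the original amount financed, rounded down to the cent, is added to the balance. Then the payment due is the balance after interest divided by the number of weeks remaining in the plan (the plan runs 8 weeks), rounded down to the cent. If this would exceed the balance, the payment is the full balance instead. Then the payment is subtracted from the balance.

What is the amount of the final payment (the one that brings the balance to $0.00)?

$416.62

Week 1: opening $2,071.78; interest $58.00 → $2,129.78; payment $266.22; balance $1,863.56
Week 2: opening $1,863.56; interest $58.00 → $1,921.56; payment $274.50; balance $1,647.06
Week 3: opening $1,647.06; interest $58.00 → $1,705.06; payment $284.17; balance $1,420.89
Week 4: opening $1,420.89; interest $58.00 → $1,478.89; payment $295.77; balance $1,183.12
Week 5: opening $1,183.12; interest $58.00 → $1,241.12; payment $310.28; balance $930.84
Week 6: opening $930.84; interest $58.00 → $988.84; payment $329.61; balance $659.23
Week 7: opening $659.23; interest $58.00 → $717.23; payment $358.61; balance $358.62
Week 8: opening $358.62; interest $58.00 → $416.62; payment $416.62; balance $0.00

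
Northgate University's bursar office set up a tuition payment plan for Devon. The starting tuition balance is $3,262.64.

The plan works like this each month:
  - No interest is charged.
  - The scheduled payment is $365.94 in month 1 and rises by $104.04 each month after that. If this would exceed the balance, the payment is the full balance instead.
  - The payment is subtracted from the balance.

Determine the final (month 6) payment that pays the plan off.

Month 1: opening $3,262.64; payment $365.94; balance $2,896.70
Month 2: opening $2,896.70; payment $469.98; balance $2,426.72
Month 3: opening $2,426.72; payment $574.02; balance $1,852.70
Month 4: opening $1,852.70; payment $678.06; balance $1,174.64
Month 5: opening $1,174.64; payment $782.10; balance $392.54
Month 6: opening $392.54; payment $392.54; balance $0.00

$392.54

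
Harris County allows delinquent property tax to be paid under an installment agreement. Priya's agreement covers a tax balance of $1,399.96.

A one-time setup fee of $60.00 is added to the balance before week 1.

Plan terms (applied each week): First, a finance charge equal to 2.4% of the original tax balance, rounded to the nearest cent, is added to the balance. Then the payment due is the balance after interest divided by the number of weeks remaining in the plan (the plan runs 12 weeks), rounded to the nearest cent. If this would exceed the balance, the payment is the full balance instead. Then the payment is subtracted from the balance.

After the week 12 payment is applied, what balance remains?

# | Opening | Interest | Payment | End bal
1 | $1,459.96 | $33.60 | $124.46 | $1,369.10
2 | $1,369.10 | $33.60 | $127.52 | $1,275.18
3 | $1,275.18 | $33.60 | $130.88 | $1,177.90
4 | $1,177.90 | $33.60 | $134.61 | $1,076.89
5 | $1,076.89 | $33.60 | $138.81 | $971.68
6 | $971.68 | $33.60 | $143.61 | $861.67
7 | $861.67 | $33.60 | $149.21 | $746.06
8 | $746.06 | $33.60 | $155.93 | $623.73
9 | $623.73 | $33.60 | $164.33 | $493.00
10 | $493.00 | $33.60 | $175.53 | $351.07
11 | $351.07 | $33.60 | $192.34 | $192.33
12 | $192.33 | $33.60 | $225.93 | $0.00

$0.00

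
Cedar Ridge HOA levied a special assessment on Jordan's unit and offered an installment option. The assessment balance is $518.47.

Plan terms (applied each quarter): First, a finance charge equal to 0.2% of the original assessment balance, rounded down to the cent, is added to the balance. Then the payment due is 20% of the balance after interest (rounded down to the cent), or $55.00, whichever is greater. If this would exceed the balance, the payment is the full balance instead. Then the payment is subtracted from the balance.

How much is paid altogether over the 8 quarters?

$526.71

# | Opening | Interest | Payment | End bal
1 | $518.47 | $1.03 | $103.90 | $415.60
2 | $415.60 | $1.03 | $83.32 | $333.31
3 | $333.31 | $1.03 | $66.86 | $267.48
4 | $267.48 | $1.03 | $55.00 | $213.51
5 | $213.51 | $1.03 | $55.00 | $159.54
6 | $159.54 | $1.03 | $55.00 | $105.57
7 | $105.57 | $1.03 | $55.00 | $51.60
8 | $51.60 | $1.03 | $52.63 | $0.00
Total paid: $526.71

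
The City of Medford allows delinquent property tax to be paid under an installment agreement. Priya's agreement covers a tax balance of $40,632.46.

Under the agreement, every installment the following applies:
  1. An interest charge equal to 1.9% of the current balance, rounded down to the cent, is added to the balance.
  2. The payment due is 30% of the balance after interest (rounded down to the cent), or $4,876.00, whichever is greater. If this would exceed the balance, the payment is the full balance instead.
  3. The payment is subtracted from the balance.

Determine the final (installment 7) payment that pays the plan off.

$708.65

Installment 1: opening $40,632.46; interest $772.01 → $41,404.47; payment $12,421.34; balance $28,983.13
Installment 2: opening $28,983.13; interest $550.67 → $29,533.80; payment $8,860.14; balance $20,673.66
Installment 3: opening $20,673.66; interest $392.79 → $21,066.45; payment $6,319.93; balance $14,746.52
Installment 4: opening $14,746.52; interest $280.18 → $15,026.70; payment $4,876.00; balance $10,150.70
Installment 5: opening $10,150.70; interest $192.86 → $10,343.56; payment $4,876.00; balance $5,467.56
Installment 6: opening $5,467.56; interest $103.88 → $5,571.44; payment $4,876.00; balance $695.44
Installment 7: opening $695.44; interest $13.21 → $708.65; payment $708.65; balance $0.00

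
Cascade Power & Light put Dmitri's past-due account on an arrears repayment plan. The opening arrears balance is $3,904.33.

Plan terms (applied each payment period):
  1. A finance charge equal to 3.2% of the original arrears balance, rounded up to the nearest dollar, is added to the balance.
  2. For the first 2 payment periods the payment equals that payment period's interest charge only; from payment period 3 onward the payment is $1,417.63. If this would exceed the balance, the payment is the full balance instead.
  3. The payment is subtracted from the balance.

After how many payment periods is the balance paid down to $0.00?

# | Opening | Interest | Payment | End bal
1 | $3,904.33 | $125.00 | $125.00 | $3,904.33
2 | $3,904.33 | $125.00 | $125.00 | $3,904.33
3 | $3,904.33 | $125.00 | $1,417.63 | $2,611.70
4 | $2,611.70 | $125.00 | $1,417.63 | $1,319.07
5 | $1,319.07 | $125.00 | $1,417.63 | $26.44
6 | $26.44 | $125.00 | $151.44 | $0.00
Balance reaches $0.00 in payment period 6.

6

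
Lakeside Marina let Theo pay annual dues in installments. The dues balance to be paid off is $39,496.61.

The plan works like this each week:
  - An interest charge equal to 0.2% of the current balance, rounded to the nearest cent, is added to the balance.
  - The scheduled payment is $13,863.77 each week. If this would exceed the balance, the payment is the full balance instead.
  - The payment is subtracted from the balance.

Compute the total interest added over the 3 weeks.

# | Opening | Interest | Payment | End bal
1 | $39,496.61 | $78.99 | $13,863.77 | $25,711.83
2 | $25,711.83 | $51.42 | $13,863.77 | $11,899.48
3 | $11,899.48 | $23.80 | $11,923.28 | $0.00
Total interest: $78.99 + $51.42 + $23.80 = $154.21

$154.21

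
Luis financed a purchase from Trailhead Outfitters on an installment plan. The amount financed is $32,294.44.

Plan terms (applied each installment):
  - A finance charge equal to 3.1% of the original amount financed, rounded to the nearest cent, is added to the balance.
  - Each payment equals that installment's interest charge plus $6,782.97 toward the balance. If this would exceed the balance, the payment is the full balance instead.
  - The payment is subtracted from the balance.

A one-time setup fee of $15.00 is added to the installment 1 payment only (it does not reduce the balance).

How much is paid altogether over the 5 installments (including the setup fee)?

$37,315.09

Installment 1: opening $32,294.44; interest $1,001.13 → $33,295.57; payment $7,784.10 (+ $15.00 fee); balance $25,511.47
Installment 2: opening $25,511.47; interest $1,001.13 → $26,512.60; payment $7,784.10; balance $18,728.50
Installment 3: opening $18,728.50; interest $1,001.13 → $19,729.63; payment $7,784.10; balance $11,945.53
Installment 4: opening $11,945.53; interest $1,001.13 → $12,946.66; payment $7,784.10; balance $5,162.56
Installment 5: opening $5,162.56; interest $1,001.13 → $6,163.69; payment $6,163.69; balance $0.00
Total paid: $37,315.09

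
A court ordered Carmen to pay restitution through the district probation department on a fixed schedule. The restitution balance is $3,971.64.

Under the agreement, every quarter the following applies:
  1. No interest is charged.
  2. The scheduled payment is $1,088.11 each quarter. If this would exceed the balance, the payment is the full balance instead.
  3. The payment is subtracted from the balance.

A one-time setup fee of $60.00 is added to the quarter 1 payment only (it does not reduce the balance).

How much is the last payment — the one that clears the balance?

Quarter 1: opening $3,971.64; payment $1,088.11 (+ $60.00 fee); balance $2,883.53
Quarter 2: opening $2,883.53; payment $1,088.11; balance $1,795.42
Quarter 3: opening $1,795.42; payment $1,088.11; balance $707.31
Quarter 4: opening $707.31; payment $707.31; balance $0.00

$707.31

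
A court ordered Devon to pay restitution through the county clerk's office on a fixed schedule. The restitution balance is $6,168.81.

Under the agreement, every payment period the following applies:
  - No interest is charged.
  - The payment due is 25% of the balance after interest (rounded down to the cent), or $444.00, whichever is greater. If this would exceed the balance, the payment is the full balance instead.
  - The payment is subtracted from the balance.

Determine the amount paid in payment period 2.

Payment period 1: opening $6,168.81; payment $1,542.20; balance $4,626.61
Payment period 2: opening $4,626.61; payment $1,156.65; balance $3,469.96

$1,156.65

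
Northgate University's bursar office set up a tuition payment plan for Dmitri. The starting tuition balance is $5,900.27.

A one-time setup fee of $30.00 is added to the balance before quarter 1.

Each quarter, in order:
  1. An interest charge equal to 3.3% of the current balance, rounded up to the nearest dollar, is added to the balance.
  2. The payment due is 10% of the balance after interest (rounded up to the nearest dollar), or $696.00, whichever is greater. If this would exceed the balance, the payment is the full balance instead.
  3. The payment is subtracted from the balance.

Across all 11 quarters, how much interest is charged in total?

Quarter 1: $5,930.27 +$196.00 interest = $6,126.27; pay $696.00 → $5,430.27
Quarter 2: $5,430.27 +$180.00 interest = $5,610.27; pay $696.00 → $4,914.27
Quarter 3: $4,914.27 +$163.00 interest = $5,077.27; pay $696.00 → $4,381.27
Quarter 4: $4,381.27 +$145.00 interest = $4,526.27; pay $696.00 → $3,830.27
Quarter 5: $3,830.27 +$127.00 interest = $3,957.27; pay $696.00 → $3,261.27
Quarter 6: $3,261.27 +$108.00 interest = $3,369.27; pay $696.00 → $2,673.27
Quarter 7: $2,673.27 +$89.00 interest = $2,762.27; pay $696.00 → $2,066.27
Quarter 8: $2,066.27 +$69.00 interest = $2,135.27; pay $696.00 → $1,439.27
Quarter 9: $1,439.27 +$48.00 interest = $1,487.27; pay $696.00 → $791.27
Quarter 10: $791.27 +$27.00 interest = $818.27; pay $696.00 → $122.27
Quarter 11: $122.27 +$5.00 interest = $127.27; pay $127.27 → $0.00
Total interest: $196.00 + $180.00 + $163.00 + $145.00 + $127.00 + $108.00 + $89.00 + $69.00 + $48.00 + $27.00 + $5.00 = $1,157.00

$1,157.00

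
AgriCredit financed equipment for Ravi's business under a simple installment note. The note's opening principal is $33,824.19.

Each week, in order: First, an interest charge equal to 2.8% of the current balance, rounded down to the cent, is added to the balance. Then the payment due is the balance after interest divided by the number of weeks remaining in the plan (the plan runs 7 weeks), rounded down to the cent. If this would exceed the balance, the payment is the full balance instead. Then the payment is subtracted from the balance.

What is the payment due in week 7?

# | Opening | Interest | Payment | End bal
1 | $33,824.19 | $947.07 | $4,967.32 | $29,803.94
2 | $29,803.94 | $834.51 | $5,106.40 | $25,532.05
3 | $25,532.05 | $714.89 | $5,249.38 | $20,997.56
4 | $20,997.56 | $587.93 | $5,396.37 | $16,189.12
5 | $16,189.12 | $453.29 | $5,547.47 | $11,094.94
6 | $11,094.94 | $310.65 | $5,702.79 | $5,702.80
7 | $5,702.80 | $159.67 | $5,862.47 | $0.00

$5,862.47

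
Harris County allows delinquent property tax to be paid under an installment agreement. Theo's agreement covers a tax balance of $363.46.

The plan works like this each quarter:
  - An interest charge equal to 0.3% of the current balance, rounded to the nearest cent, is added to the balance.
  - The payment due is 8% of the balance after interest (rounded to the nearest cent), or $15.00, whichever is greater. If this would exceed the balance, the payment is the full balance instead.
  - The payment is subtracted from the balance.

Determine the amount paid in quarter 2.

$26.91

Quarter 1: opening $363.46; interest $1.09 → $364.55; payment $29.16; balance $335.39
Quarter 2: opening $335.39; interest $1.01 → $336.40; payment $26.91; balance $309.49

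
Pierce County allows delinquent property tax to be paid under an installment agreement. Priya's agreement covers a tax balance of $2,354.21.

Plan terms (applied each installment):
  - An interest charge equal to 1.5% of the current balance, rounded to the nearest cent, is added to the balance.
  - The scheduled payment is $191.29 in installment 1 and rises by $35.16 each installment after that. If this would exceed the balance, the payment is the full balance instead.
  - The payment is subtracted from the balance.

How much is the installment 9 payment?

Installment 1: $2,354.21 +$35.31 interest = $2,389.52; pay $191.29 → $2,198.23
Installment 2: $2,198.23 +$32.97 interest = $2,231.20; pay $226.45 → $2,004.75
Installment 3: $2,004.75 +$30.07 interest = $2,034.82; pay $261.61 → $1,773.21
Installment 4: $1,773.21 +$26.60 interest = $1,799.81; pay $296.77 → $1,503.04
Installment 5: $1,503.04 +$22.55 interest = $1,525.59; pay $331.93 → $1,193.66
Installment 6: $1,193.66 +$17.90 interest = $1,211.56; pay $367.09 → $844.47
Installment 7: $844.47 +$12.67 interest = $857.14; pay $402.25 → $454.89
Installment 8: $454.89 +$6.82 interest = $461.71; pay $437.41 → $24.30
Installment 9: $24.30 +$0.36 interest = $24.66; pay $24.66 → $0.00

$24.66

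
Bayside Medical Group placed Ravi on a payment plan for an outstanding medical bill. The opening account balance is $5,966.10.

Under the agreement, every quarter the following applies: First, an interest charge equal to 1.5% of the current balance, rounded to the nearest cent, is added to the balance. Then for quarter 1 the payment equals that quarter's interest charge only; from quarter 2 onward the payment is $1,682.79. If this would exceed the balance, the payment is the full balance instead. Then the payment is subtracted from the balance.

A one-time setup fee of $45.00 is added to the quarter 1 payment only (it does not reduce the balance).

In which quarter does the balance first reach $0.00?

5

Quarter 1: $5,966.10 +$89.49 interest = $6,055.59; pay $89.49 (+ $45.00 fee) → $5,966.10
Quarter 2: $5,966.10 +$89.49 interest = $6,055.59; pay $1,682.79 → $4,372.80
Quarter 3: $4,372.80 +$65.59 interest = $4,438.39; pay $1,682.79 → $2,755.60
Quarter 4: $2,755.60 +$41.33 interest = $2,796.93; pay $1,682.79 → $1,114.14
Quarter 5: $1,114.14 +$16.71 interest = $1,130.85; pay $1,130.85 → $0.00
Balance reaches $0.00 in quarter 5.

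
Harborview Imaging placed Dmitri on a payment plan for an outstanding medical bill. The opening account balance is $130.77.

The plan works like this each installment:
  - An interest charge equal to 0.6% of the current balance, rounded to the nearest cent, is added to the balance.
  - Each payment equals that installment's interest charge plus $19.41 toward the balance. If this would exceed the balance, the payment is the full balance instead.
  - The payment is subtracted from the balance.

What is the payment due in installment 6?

$19.61

Installment 1: opening $130.77; interest $0.78 → $131.55; payment $20.19; balance $111.36
Installment 2: opening $111.36; interest $0.67 → $112.03; payment $20.08; balance $91.95
Installment 3: opening $91.95; interest $0.55 → $92.50; payment $19.96; balance $72.54
Installment 4: opening $72.54; interest $0.44 → $72.98; payment $19.85; balance $53.13
Installment 5: opening $53.13; interest $0.32 → $53.45; payment $19.73; balance $33.72
Installment 6: opening $33.72; interest $0.20 → $33.92; payment $19.61; balance $14.31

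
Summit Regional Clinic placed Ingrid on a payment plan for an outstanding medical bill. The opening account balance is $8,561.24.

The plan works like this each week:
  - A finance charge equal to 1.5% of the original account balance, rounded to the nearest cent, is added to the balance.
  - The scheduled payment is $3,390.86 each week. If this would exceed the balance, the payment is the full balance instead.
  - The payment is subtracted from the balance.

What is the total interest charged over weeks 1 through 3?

Week 1: opening $8,561.24; interest $128.42 → $8,689.66; payment $3,390.86; balance $5,298.80
Week 2: opening $5,298.80; interest $128.42 → $5,427.22; payment $3,390.86; balance $2,036.36
Week 3: opening $2,036.36; interest $128.42 → $2,164.78; payment $2,164.78; balance $0.00
Total interest: $128.42 + $128.42 + $128.42 = $385.26

$385.26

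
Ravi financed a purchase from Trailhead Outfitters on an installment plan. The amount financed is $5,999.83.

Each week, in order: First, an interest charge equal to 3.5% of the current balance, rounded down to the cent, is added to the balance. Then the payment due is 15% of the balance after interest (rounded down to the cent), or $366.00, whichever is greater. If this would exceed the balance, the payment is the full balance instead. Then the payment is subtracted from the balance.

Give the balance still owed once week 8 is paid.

$2,152.84

Week 1: opening $5,999.83; interest $209.99 → $6,209.82; payment $931.47; balance $5,278.35
Week 2: opening $5,278.35; interest $184.74 → $5,463.09; payment $819.46; balance $4,643.63
Week 3: opening $4,643.63; interest $162.52 → $4,806.15; payment $720.92; balance $4,085.23
Week 4: opening $4,085.23; interest $142.98 → $4,228.21; payment $634.23; balance $3,593.98
Week 5: opening $3,593.98; interest $125.78 → $3,719.76; payment $557.96; balance $3,161.80
Week 6: opening $3,161.80; interest $110.66 → $3,272.46; payment $490.86; balance $2,781.60
Week 7: opening $2,781.60; interest $97.35 → $2,878.95; payment $431.84; balance $2,447.11
Week 8: opening $2,447.11; interest $85.64 → $2,532.75; payment $379.91; balance $2,152.84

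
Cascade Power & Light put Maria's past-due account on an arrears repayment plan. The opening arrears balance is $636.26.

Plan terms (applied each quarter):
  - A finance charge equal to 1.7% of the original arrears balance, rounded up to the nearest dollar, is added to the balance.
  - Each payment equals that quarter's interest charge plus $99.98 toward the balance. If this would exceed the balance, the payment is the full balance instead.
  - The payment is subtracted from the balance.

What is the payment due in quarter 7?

$47.38

# | Opening | Interest | Payment | End bal
1 | $636.26 | $11.00 | $110.98 | $536.28
2 | $536.28 | $11.00 | $110.98 | $436.30
3 | $436.30 | $11.00 | $110.98 | $336.32
4 | $336.32 | $11.00 | $110.98 | $236.34
5 | $236.34 | $11.00 | $110.98 | $136.36
6 | $136.36 | $11.00 | $110.98 | $36.38
7 | $36.38 | $11.00 | $47.38 | $0.00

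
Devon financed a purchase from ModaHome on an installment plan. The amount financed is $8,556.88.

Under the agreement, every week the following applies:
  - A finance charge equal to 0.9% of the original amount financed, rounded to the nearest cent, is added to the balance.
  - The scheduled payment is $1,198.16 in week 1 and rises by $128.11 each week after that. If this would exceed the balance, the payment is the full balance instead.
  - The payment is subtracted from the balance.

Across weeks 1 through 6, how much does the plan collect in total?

$9,018.94

Week 1: $8,556.88 +$77.01 interest = $8,633.89; pay $1,198.16 → $7,435.73
Week 2: $7,435.73 +$77.01 interest = $7,512.74; pay $1,326.27 → $6,186.47
Week 3: $6,186.47 +$77.01 interest = $6,263.48; pay $1,454.38 → $4,809.10
Week 4: $4,809.10 +$77.01 interest = $4,886.11; pay $1,582.49 → $3,303.62
Week 5: $3,303.62 +$77.01 interest = $3,380.63; pay $1,710.60 → $1,670.03
Week 6: $1,670.03 +$77.01 interest = $1,747.04; pay $1,747.04 → $0.00
Total paid: $9,018.94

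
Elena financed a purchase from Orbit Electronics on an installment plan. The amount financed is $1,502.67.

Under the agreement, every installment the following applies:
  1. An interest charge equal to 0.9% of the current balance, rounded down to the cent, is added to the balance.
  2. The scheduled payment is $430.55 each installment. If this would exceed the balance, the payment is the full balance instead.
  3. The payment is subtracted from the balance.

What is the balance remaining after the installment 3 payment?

Installment 1: opening $1,502.67; interest $13.52 → $1,516.19; payment $430.55; balance $1,085.64
Installment 2: opening $1,085.64; interest $9.77 → $1,095.41; payment $430.55; balance $664.86
Installment 3: opening $664.86; interest $5.98 → $670.84; payment $430.55; balance $240.29

$240.29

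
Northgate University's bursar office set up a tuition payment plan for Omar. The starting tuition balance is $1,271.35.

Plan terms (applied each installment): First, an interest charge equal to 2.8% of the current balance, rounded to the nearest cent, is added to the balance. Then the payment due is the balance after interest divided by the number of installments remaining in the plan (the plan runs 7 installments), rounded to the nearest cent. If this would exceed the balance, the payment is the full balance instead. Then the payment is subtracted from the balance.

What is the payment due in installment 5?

$208.51

Installment 1: $1,271.35 +$35.60 interest = $1,306.95; pay $186.71 → $1,120.24
Installment 2: $1,120.24 +$31.37 interest = $1,151.61; pay $191.94 → $959.67
Installment 3: $959.67 +$26.87 interest = $986.54; pay $197.31 → $789.23
Installment 4: $789.23 +$22.10 interest = $811.33; pay $202.83 → $608.50
Installment 5: $608.50 +$17.04 interest = $625.54; pay $208.51 → $417.03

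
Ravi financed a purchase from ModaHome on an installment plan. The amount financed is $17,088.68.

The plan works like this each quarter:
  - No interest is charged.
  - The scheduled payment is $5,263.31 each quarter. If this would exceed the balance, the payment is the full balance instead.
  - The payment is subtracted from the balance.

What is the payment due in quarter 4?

Quarter 1: opening $17,088.68; payment $5,263.31; balance $11,825.37
Quarter 2: opening $11,825.37; payment $5,263.31; balance $6,562.06
Quarter 3: opening $6,562.06; payment $5,263.31; balance $1,298.75
Quarter 4: opening $1,298.75; payment $1,298.75; balance $0.00

$1,298.75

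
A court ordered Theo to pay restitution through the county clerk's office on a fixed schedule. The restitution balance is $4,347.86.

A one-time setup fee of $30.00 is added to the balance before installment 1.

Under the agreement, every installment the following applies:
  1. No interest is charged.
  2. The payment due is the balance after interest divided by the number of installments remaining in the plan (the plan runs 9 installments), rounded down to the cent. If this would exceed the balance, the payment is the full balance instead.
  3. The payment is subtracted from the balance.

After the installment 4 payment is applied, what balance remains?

Installment 1: $4,377.86 − $486.42 → $3,891.44
Installment 2: $3,891.44 − $486.43 → $3,405.01
Installment 3: $3,405.01 − $486.43 → $2,918.58
Installment 4: $2,918.58 − $486.43 → $2,432.15

$2,432.15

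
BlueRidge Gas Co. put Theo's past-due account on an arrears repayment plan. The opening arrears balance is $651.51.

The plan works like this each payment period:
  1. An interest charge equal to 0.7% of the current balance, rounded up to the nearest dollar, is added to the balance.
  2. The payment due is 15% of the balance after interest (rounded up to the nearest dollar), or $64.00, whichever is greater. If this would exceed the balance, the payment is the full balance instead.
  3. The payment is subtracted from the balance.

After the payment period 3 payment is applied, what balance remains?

# | Opening | Interest | Payment | End bal
1 | $651.51 | $5.00 | $99.00 | $557.51
2 | $557.51 | $4.00 | $85.00 | $476.51
3 | $476.51 | $4.00 | $73.00 | $407.51

$407.51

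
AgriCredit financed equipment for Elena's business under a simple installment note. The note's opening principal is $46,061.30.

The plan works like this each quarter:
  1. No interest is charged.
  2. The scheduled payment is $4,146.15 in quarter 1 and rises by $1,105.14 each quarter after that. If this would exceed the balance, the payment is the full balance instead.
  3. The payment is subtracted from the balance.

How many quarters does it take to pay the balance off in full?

Quarter 1: opening $46,061.30; payment $4,146.15; balance $41,915.15
Quarter 2: opening $41,915.15; payment $5,251.29; balance $36,663.86
Quarter 3: opening $36,663.86; payment $6,356.43; balance $30,307.43
Quarter 4: opening $30,307.43; payment $7,461.57; balance $22,845.86
Quarter 5: opening $22,845.86; payment $8,566.71; balance $14,279.15
Quarter 6: opening $14,279.15; payment $9,671.85; balance $4,607.30
Quarter 7: opening $4,607.30; payment $4,607.30; balance $0.00
Balance reaches $0.00 in quarter 7.

7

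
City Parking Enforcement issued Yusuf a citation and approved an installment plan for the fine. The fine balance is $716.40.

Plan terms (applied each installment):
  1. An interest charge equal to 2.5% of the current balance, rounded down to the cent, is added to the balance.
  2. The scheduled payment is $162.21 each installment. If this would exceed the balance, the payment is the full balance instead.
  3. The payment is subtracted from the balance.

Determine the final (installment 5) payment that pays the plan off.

$120.10

Installment 1: opening $716.40; interest $17.91 → $734.31; payment $162.21; balance $572.10
Installment 2: opening $572.10; interest $14.30 → $586.40; payment $162.21; balance $424.19
Installment 3: opening $424.19; interest $10.60 → $434.79; payment $162.21; balance $272.58
Installment 4: opening $272.58; interest $6.81 → $279.39; payment $162.21; balance $117.18
Installment 5: opening $117.18; interest $2.92 → $120.10; payment $120.10; balance $0.00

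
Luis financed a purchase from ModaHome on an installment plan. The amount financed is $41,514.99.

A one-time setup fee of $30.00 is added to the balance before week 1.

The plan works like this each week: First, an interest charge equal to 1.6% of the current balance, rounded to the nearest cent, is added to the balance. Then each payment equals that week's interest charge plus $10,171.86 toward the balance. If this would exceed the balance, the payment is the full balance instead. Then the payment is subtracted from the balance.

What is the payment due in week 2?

# | Opening | Interest | Payment | End bal
1 | $41,544.99 | $664.72 | $10,836.58 | $31,373.13
2 | $31,373.13 | $501.97 | $10,673.83 | $21,201.27

$10,673.83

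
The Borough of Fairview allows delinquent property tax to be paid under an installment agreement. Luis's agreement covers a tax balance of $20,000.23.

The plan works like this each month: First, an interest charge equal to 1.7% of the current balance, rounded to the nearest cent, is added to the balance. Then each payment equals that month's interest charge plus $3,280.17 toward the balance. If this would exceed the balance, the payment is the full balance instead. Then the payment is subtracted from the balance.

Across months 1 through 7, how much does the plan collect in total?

# | Opening | Interest | Payment | End bal
1 | $20,000.23 | $340.00 | $3,620.17 | $16,720.06
2 | $16,720.06 | $284.24 | $3,564.41 | $13,439.89
3 | $13,439.89 | $228.48 | $3,508.65 | $10,159.72
4 | $10,159.72 | $172.72 | $3,452.89 | $6,879.55
5 | $6,879.55 | $116.95 | $3,397.12 | $3,599.38
6 | $3,599.38 | $61.19 | $3,341.36 | $319.21
7 | $319.21 | $5.43 | $324.64 | $0.00
Total paid: $21,209.24

$21,209.24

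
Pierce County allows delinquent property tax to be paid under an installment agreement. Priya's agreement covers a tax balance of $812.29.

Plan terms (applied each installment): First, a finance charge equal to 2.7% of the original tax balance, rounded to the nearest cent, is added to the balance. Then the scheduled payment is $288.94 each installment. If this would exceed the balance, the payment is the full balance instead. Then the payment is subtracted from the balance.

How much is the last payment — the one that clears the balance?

$33.19

Installment 1: $812.29 +$21.93 interest = $834.22; pay $288.94 → $545.28
Installment 2: $545.28 +$21.93 interest = $567.21; pay $288.94 → $278.27
Installment 3: $278.27 +$21.93 interest = $300.20; pay $288.94 → $11.26
Installment 4: $11.26 +$21.93 interest = $33.19; pay $33.19 → $0.00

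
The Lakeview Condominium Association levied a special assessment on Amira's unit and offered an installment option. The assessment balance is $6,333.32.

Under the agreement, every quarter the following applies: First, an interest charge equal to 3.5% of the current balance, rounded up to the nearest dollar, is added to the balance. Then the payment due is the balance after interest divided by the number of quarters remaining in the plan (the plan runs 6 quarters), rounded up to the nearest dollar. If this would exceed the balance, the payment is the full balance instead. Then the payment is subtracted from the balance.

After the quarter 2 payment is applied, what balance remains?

$4,523.32

Quarter 1: $6,333.32 +$222.00 interest = $6,555.32; pay $1,093.00 → $5,462.32
Quarter 2: $5,462.32 +$192.00 interest = $5,654.32; pay $1,131.00 → $4,523.32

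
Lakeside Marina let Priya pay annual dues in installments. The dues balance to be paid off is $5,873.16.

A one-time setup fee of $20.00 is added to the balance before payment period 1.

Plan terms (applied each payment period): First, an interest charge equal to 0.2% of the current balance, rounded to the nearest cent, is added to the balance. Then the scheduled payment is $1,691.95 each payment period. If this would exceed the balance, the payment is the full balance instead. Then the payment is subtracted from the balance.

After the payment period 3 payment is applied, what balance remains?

$842.59

Payment period 1: opening $5,893.16; interest $11.79 → $5,904.95; payment $1,691.95; balance $4,213.00
Payment period 2: opening $4,213.00; interest $8.43 → $4,221.43; payment $1,691.95; balance $2,529.48
Payment period 3: opening $2,529.48; interest $5.06 → $2,534.54; payment $1,691.95; balance $842.59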